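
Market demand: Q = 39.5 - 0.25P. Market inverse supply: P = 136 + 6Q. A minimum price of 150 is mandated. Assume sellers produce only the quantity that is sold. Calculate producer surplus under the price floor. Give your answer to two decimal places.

16.00

Rewriting demand in inverse form: P = 158 - 4Q.
Without the control, 158 - 4Q = 136 + 6Q so Q* = 2.2 and P* = 149.2.
At P = 150, buyers demand (158 - 150)/4 = 2 while sellers would supply more, so the quantity traded is 2 at price 150.
The supply price at Q = 2 is 148. PS is the trapezoid between 150 and supply over [0, 2]: (1/2)[(150 - 136) + (150 - 148)](2) = 16.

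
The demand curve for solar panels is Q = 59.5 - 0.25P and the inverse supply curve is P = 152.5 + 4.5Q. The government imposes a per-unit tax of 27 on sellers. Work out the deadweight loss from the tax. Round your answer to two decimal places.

42.88

Rewriting demand in inverse form: P = 238 - 4Q.
Pre-tax equilibrium: 238 - 4Q = 152.5 + 4.5Q gives Q* = 10.0588, P* = 197.7647.
A tax on sellers shifts supply up by 27: 238 - 4Q = 152.5 + 4.5Q + 27, so Q_t = 6.8824. Buyers pay P_b = 210.4706; sellers receive P_s = P_b - 27 = 183.4706.
The welfare triangle lost has base Q* - Q_t = 3.1765 and height t = 27, so DWL = (1/2)(3.1765)(27) = 42.8824.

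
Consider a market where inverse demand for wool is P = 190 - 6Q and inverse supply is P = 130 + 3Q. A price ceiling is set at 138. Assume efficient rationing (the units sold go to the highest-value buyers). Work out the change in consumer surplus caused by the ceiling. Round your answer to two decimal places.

-16.00

Without the control, 190 - 6Q = 130 + 3Q so Q* = 6.6667 and P* = 150.
At the ceiling price 138, quantity supplied is (138 - 130)/3 = 2.6667; supply is the short side, so Q = 2.6667 trades at P = 138.
CS goes from (1/2)(6.6667)(40) = 133.3333 to 117.3333 (computed as (190 - 138)(2.6667) - (1/2)(6)(2.6667)^2), a change of -16.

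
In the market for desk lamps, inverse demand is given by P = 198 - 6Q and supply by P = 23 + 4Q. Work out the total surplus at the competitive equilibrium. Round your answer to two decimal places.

1531.25

Set 198 - 6Q = 23 + 4Q, which gives 175 = 10Q, so Q* = 17.5 and P* = 198 - 6(17.5) = 93.
CS = (1/2)(17.5)(105) = 918.75 and PS = (1/2)(17.5)(70) = 612.5, so total surplus = 1531.25.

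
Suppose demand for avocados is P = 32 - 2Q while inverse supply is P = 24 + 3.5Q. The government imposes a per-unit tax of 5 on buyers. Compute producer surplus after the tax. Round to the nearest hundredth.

Without the tax, 32 - 2Q = 24 + 3.5Q so Q* = 1.4545 and P* = 29.0909.
A tax on buyers shifts demand down by 5: (32 - 5) - 2Q = 24 + 3.5Q, so Q_t = 0.5455. Buyers pay P_b = 30.9091; sellers receive P_s = P_b - 5 = 25.9091.
Producer surplus is the triangle above supply below P_s: (1/2)(0.5455)(25.9091 - 24) = 0.5207.

0.52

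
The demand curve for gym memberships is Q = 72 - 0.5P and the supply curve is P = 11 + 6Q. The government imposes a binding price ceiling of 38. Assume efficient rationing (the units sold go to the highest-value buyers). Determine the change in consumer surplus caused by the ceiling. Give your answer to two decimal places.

180.36

Rewriting demand in inverse form: P = 144 - 2Q.
Without the control, 144 - 2Q = 11 + 6Q so Q* = 16.625 and P* = 110.75.
At P = 38, sellers supply (38 - 11)/6 = 4.5 while buyers want more, so the quantity traded is 4.5 at price 38.
CS goes from (1/2)(16.625)(33.25) = 276.3906 to 456.75 (computed as (144 - 38)(4.5) - (1/2)(2)(4.5)^2), a change of 180.3594.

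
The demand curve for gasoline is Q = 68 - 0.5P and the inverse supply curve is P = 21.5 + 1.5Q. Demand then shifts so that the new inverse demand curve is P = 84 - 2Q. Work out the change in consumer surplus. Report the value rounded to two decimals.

-751.35

Rewriting demand in inverse form: P = 136 - 2Q.
Initial equilibrium: Q_0 = 32.7143, P_0 = 70.5714; CS_0 = (1/2)(32.7143)(65.4286) = 1070.2245, PS_0 = (1/2)(32.7143)(49.0714) = 802.6684.
New equilibrium: 84 - 2Q = 21.5 + 1.5Q gives Q_1 = 17.8571, P_1 = 48.2857; CS_1 = 318.8776, PS_1 = 239.1582.
Change in consumer surplus = 318.8776 - 1070.2245 = -751.3469.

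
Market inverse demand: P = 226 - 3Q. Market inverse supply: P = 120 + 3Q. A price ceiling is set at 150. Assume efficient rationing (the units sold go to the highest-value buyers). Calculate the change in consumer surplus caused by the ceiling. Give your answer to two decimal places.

Free-market equilibrium: 226 - 3Q = 120 + 3Q gives Q* = 17.6667, P* = 173.
At the ceiling price 150, quantity supplied is (150 - 120)/3 = 10; supply is the short side, so Q = 10 trades at P = 150.
CS goes from (1/2)(17.6667)(53) = 468.1667 to 610 (computed as (226 - 150)(10) - (1/2)(3)(10)^2), a change of 141.8333.

141.83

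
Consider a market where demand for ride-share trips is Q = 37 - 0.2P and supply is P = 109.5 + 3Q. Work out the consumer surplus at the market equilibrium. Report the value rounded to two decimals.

Rewriting demand in inverse form: P = 185 - 5Q.
Set 185 - 5Q = 109.5 + 3Q, which gives 75.5 = 8Q, so Q* = 9.4375 and P* = 185 - 5(9.4375) = 137.8125.
Consumer surplus is the triangle under demand above P*: (1/2)(9.4375)(185 - 137.8125) = (1/2)(9.4375)(47.1875) = 222.666.

222.67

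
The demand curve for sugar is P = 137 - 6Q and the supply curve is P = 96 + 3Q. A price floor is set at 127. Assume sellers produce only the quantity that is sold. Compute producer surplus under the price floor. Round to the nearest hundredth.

Free-market equilibrium: 137 - 6Q = 96 + 3Q gives Q* = 4.5556, P* = 109.6667.
At the floor price 127, quantity demanded is (137 - 127)/6 = 1.6667; demand is the short side, so Q = 1.6667 trades at P = 127.
The supply price at Q = 1.6667 is 101. PS is the trapezoid between 127 and supply over [0, 1.6667]: (1/2)[(127 - 96) + (127 - 101)](1.6667) = 47.5.

47.50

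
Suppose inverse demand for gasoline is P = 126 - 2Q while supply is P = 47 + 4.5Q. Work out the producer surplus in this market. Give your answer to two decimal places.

332.36

Set 126 - 2Q = 47 + 4.5Q, which gives 79 = 6.5Q, so Q* = 12.1538 and P* = 126 - 2(12.1538) = 101.6923.
Producer surplus is the triangle above supply below P*: (1/2)(12.1538)(101.6923 - 47) = (1/2)(12.1538)(54.6923) = 332.3609.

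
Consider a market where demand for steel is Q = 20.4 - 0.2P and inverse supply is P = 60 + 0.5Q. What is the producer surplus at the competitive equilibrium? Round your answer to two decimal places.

14.58

Rewriting demand in inverse form: P = 102 - 5Q.
Equilibrium: 102 - 5Q = 60 + 0.5Q, so Q* = 7.6364 and P* = 63.8182.
PS is the area between P* and the supply curve from 0 to Q*: (1/2)(7.6364)(3.8182) = 14.5785.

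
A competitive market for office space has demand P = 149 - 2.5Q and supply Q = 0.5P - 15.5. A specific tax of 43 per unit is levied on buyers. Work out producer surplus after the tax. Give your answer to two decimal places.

277.78

Rewriting supply in inverse form: P = 31 + 2Q.
Without the tax, 149 - 2.5Q = 31 + 2Q so Q* = 26.2222 and P* = 83.4444.
A tax on buyers shifts demand down by 43: (149 - 43) - 2.5Q = 31 + 2Q, so Q_t = 16.6667. Buyers pay P_b = 107.3333; sellers receive P_s = P_b - 43 = 64.3333.
Producer surplus is the triangle above supply below P_s: (1/2)(16.6667)(64.3333 - 31) = 277.7778.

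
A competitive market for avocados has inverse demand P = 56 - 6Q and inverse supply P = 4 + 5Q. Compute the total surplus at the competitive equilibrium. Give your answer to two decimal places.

122.91

Set 56 - 6Q = 4 + 5Q, which gives 52 = 11Q, so Q* = 4.7273 and P* = 56 - 6(4.7273) = 27.6364.
CS = (1/2)(4.7273)(28.3636) = 67.0413 and PS = (1/2)(4.7273)(23.6364) = 55.8678, so total surplus = 122.9091.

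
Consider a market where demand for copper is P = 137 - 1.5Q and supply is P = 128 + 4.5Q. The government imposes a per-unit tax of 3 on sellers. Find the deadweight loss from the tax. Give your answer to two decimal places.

0.75

Without the tax, 137 - 1.5Q = 128 + 4.5Q so Q* = 1.5 and P* = 134.75.
A tax on sellers shifts supply up by 3: 137 - 1.5Q = 128 + 4.5Q + 3, so Q_t = 1. Buyers pay P_b = 135.5; sellers receive P_s = P_b - 3 = 132.5.
The welfare triangle lost has base Q* - Q_t = 0.5 and height t = 3, so DWL = (1/2)(0.5)(3) = 0.75.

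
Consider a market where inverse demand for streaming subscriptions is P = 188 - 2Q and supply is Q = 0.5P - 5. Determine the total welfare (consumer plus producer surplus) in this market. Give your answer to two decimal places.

3960.50

Rewriting supply in inverse form: P = 10 + 2Q.
Equilibrium: 188 - 2Q = 10 + 2Q, so Q* = 44.5 and P* = 99.
Total surplus is the full triangle between the curves from 0 to Q*: (1/2)(44.5)(188 - 10) = 3960.5.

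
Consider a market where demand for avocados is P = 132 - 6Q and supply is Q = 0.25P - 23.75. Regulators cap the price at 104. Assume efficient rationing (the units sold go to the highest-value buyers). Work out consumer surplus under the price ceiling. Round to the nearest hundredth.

47.81

Rewriting supply in inverse form: P = 95 + 4Q.
Free-market equilibrium: 132 - 6Q = 95 + 4Q gives Q* = 3.7, P* = 109.8.
At P = 104, sellers supply (104 - 95)/4 = 2.25 while buyers want more, so the quantity traded is 2.25 at price 104.
The demand price at Q = 2.25 is 118.5. CS is the trapezoid between demand and 104 over [0, 2.25]: (1/2)[(132 - 104) + (118.5 - 104)](2.25) = 47.8125.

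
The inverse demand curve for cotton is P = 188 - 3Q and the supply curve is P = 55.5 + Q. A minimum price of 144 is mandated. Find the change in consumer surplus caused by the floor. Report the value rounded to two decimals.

Free-market equilibrium: 188 - 3Q = 55.5 + Q gives Q* = 33.125, P* = 88.625.
At P = 144, buyers demand (188 - 144)/3 = 14.6667 while sellers would supply more, so the quantity traded is 14.6667 at price 144.
CS goes from (1/2)(33.125)(99.375) = 1645.8984 to 322.6667 (computed as (188 - 144)(14.6667) - (1/2)(3)(14.6667)^2), a change of -1323.2318.

-1323.23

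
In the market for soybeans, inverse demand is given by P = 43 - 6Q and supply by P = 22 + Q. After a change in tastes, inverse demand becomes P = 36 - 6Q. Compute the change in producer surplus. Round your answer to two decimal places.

-2.50

Initial equilibrium: Q_0 = 3, P_0 = 25; CS_0 = (1/2)(3)(18) = 27, PS_0 = (1/2)(3)(3) = 4.5.
New equilibrium: 36 - 6Q = 22 + Q gives Q_1 = 2, P_1 = 24; CS_1 = 12, PS_1 = 2.
Change in producer surplus = 2 - 4.5 = -2.5.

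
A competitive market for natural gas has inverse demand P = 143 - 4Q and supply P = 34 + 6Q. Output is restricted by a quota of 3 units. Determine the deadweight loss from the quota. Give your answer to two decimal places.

312.05

Unrestricted equilibrium: Q* = (143 - 34)/(4 + 6) = 10.9.
At Q = 3 the demand price is 143 - 4(3) = 131 and the supply price is 34 + 6(3) = 52.
DWL = (1/2)(gap between curves at 3) x (Q* - 3) = (1/2)(79)(7.9) = 312.05.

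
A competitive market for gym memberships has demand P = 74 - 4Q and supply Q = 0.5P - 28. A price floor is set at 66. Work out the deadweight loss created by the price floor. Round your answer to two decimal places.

Rewriting supply in inverse form: P = 56 + 2Q.
Without the control, 74 - 4Q = 56 + 2Q so Q* = 3 and P* = 62.
At P = 66, buyers demand (74 - 66)/4 = 2 while sellers would supply more, so the quantity traded is 2 at price 66.
The lost-trades triangle has base Q* - 2 = 1 and height equal to the gap between the curves at Q = 2, which is 66 - 60 = 6. DWL = (1/2)(1)(6) = 3.

3.00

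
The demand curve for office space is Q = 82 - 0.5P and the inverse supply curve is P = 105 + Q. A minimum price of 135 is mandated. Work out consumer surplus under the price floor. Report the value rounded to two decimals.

210.25

Rewriting demand in inverse form: P = 164 - 2Q.
Without the control, 164 - 2Q = 105 + Q so Q* = 19.6667 and P* = 124.6667.
At P = 135, buyers demand (164 - 135)/2 = 14.5 while sellers would supply more, so the quantity traded is 14.5 at price 135.
CS is the triangle under demand above 135: (1/2)(14.5)(164 - 135) = 210.25.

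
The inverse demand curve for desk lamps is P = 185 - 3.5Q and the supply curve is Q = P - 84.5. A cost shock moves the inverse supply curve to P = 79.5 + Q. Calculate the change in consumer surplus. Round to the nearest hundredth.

89.01

Rewriting supply in inverse form: P = 84.5 + Q.
Initial equilibrium: Q_0 = 22.3333, P_0 = 106.8333; CS_0 = (1/2)(22.3333)(78.1667) = 872.8611, PS_0 = (1/2)(22.3333)(22.3333) = 249.3889.
New equilibrium: 185 - 3.5Q = 79.5 + Q gives Q_1 = 23.4444, P_1 = 102.9444; CS_1 = 961.8735, PS_1 = 274.821.
Change in consumer surplus = 961.8735 - 872.8611 = 89.0123.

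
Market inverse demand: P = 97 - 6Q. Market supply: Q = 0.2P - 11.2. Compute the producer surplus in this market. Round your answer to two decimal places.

34.73

Rewriting supply in inverse form: P = 56 + 5Q.
Set 97 - 6Q = 56 + 5Q, which gives 41 = 11Q, so Q* = 3.7273 and P* = 97 - 6(3.7273) = 74.6364.
Producer surplus is the triangle above supply below P*: (1/2)(3.7273)(74.6364 - 56) = (1/2)(3.7273)(18.6364) = 34.7314.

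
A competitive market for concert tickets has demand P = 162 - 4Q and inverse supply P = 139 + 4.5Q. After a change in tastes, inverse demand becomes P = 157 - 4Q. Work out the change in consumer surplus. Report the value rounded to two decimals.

-5.67

Initial equilibrium: Q_0 = 2.7059, P_0 = 151.1765; CS_0 = (1/2)(2.7059)(10.8235) = 14.6436, PS_0 = (1/2)(2.7059)(12.1765) = 16.474.
New equilibrium: 157 - 4Q = 139 + 4.5Q gives Q_1 = 2.1176, P_1 = 148.5294; CS_1 = 8.9689, PS_1 = 10.09.
Change in consumer surplus = 8.9689 - 14.6436 = -5.6747.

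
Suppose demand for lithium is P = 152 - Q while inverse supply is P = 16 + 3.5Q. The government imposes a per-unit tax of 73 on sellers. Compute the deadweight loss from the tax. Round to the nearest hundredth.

Without the tax, 152 - Q = 16 + 3.5Q so Q* = 30.2222 and P* = 121.7778.
A tax on sellers shifts supply up by 73: 152 - Q = 16 + 3.5Q + 73, so Q_t = 14. Buyers pay P_b = 138; sellers receive P_s = P_b - 73 = 65.
The welfare triangle lost has base Q* - Q_t = 16.2222 and height t = 73, so DWL = (1/2)(16.2222)(73) = 592.1111.

592.11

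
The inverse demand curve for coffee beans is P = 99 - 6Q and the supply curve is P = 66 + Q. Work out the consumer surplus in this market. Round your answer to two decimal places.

Equilibrium: 99 - 6Q = 66 + Q, so Q* = 4.7143 and P* = 70.7143.
CS is the area between the demand curve and P* from 0 to Q*: (1/2)(4.7143)(28.2857) = 66.6735.

66.67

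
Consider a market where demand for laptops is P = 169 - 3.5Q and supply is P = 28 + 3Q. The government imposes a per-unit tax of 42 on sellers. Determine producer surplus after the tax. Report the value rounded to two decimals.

Pre-tax equilibrium: 169 - 3.5Q = 28 + 3Q gives Q* = 21.6923, P* = 93.0769.
A tax on sellers shifts supply up by 42: 169 - 3.5Q = 28 + 3Q + 42, so Q_t = 15.2308. Buyers pay P_b = 115.6923; sellers receive P_s = P_b - 42 = 73.6923.
PS = (1/2)(Q_t)(P_s - 28) = (1/2)(15.2308)(45.6923) = 347.9645.

347.96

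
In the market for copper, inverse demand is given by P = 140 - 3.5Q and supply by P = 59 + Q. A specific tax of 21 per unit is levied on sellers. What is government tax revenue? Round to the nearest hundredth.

280.00

Without the tax, 140 - 3.5Q = 59 + Q so Q* = 18 and P* = 77.
With the tax, sellers need 21 more per unit: 140 - 3.5Q = 59 + Q + 21, so Q_t = 13.3333. Buyers pay P_b = 93.3333; sellers receive P_s = P_b - 21 = 72.3333.
Revenue is the tax times quantity traded: 21 x 13.3333 = 280.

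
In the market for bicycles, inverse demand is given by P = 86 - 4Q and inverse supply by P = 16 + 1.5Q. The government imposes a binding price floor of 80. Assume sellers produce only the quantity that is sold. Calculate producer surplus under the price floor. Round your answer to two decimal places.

94.31

Without the control, 86 - 4Q = 16 + 1.5Q so Q* = 12.7273 and P* = 35.0909.
At the floor price 80, quantity demanded is (86 - 80)/4 = 1.5; demand is the short side, so Q = 1.5 trades at P = 80.
The supply price at Q = 1.5 is 18.25. PS is the trapezoid between 80 and supply over [0, 1.5]: (1/2)[(80 - 16) + (80 - 18.25)](1.5) = 94.3125.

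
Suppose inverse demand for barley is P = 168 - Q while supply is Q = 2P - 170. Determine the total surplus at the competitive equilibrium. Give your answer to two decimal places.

Rewriting supply in inverse form: P = 85 + 0.5Q.
Set 168 - Q = 85 + 0.5Q, which gives 83 = 1.5Q, so Q* = 55.3333 and P* = 168 - (55.3333) = 112.6667.
Total surplus is the full triangle between the curves from 0 to Q*: (1/2)(55.3333)(168 - 85) = 2296.3333.

2296.33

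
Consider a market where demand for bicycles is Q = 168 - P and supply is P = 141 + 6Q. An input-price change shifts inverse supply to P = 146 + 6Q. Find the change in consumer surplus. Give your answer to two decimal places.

-2.50

Rewriting demand in inverse form: P = 168 - Q.
Initial equilibrium: Q_0 = 3.8571, P_0 = 164.1429; CS_0 = (1/2)(3.8571)(3.8571) = 7.4388, PS_0 = (1/2)(3.8571)(23.1429) = 44.6327.
New equilibrium: 168 - Q = 146 + 6Q gives Q_1 = 3.1429, P_1 = 164.8571; CS_1 = 4.9388, PS_1 = 29.6327.
Change in consumer surplus = 4.9388 - 7.4388 = -2.5.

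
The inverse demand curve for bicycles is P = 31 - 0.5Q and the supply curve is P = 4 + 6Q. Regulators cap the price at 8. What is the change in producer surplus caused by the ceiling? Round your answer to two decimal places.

Without the control, 31 - 0.5Q = 4 + 6Q so Q* = 4.1538 and P* = 28.9231.
At the ceiling price 8, quantity supplied is (8 - 4)/6 = 0.6667; supply is the short side, so Q = 0.6667 trades at P = 8.
PS goes from (1/2)(4.1538)(24.9231) = 51.7633 to 1.3333 (computed as (8 - 4)(0.6667) - (1/2)(6)(0.6667)^2), a change of -50.43.

-50.43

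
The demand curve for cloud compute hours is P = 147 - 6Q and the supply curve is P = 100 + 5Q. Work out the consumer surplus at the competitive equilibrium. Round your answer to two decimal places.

Setting demand equal to supply, 47 = 11Q, so Q* = 4.2727 and P* = 121.3636.
CS is the area between the demand curve and P* from 0 to Q*: (1/2)(4.2727)(25.6364) = 54.7686.

54.77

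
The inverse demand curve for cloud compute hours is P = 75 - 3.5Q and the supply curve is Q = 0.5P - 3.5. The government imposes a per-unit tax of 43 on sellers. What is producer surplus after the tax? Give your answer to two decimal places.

Rewriting supply in inverse form: P = 7 + 2Q.
Without the tax, 75 - 3.5Q = 7 + 2Q so Q* = 12.3636 and P* = 31.7273.
With the tax, sellers need 43 more per unit: 75 - 3.5Q = 7 + 2Q + 43, so Q_t = 4.5455. Buyers pay P_b = 59.0909; sellers receive P_s = P_b - 43 = 16.0909.
Producer surplus is the triangle above supply below P_s: (1/2)(4.5455)(16.0909 - 7) = 20.6612.

20.66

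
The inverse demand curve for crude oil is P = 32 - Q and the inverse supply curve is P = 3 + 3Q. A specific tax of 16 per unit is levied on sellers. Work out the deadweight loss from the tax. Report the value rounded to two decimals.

Without the tax, 32 - Q = 3 + 3Q so Q* = 7.25 and P* = 24.75.
With the tax, sellers need 16 more per unit: 32 - Q = 3 + 3Q + 16, so Q_t = 3.25. Buyers pay P_b = 28.75; sellers receive P_s = P_b - 16 = 12.75.
The welfare triangle lost has base Q* - Q_t = 4 and height t = 16, so DWL = (1/2)(4)(16) = 32.

32.00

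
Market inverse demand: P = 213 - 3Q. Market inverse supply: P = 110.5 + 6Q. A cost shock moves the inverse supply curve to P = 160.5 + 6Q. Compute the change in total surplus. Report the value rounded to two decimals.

Initial equilibrium: Q_0 = 11.3889, P_0 = 178.8333; CS_0 = (1/2)(11.3889)(34.1667) = 194.5602, PS_0 = (1/2)(11.3889)(68.3333) = 389.1204.
New equilibrium: 213 - 3Q = 160.5 + 6Q gives Q_1 = 5.8333, P_1 = 195.5; CS_1 = 51.0417, PS_1 = 102.0833.
Change in total surplus = (51.0417 + 102.0833) - (194.5602 + 389.1204) = -430.5556.

-430.56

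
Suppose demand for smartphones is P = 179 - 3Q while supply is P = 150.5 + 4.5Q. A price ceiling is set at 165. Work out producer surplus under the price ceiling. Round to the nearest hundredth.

Free-market equilibrium: 179 - 3Q = 150.5 + 4.5Q gives Q* = 3.8, P* = 167.6.
At the ceiling price 165, quantity supplied is (165 - 150.5)/4.5 = 3.2222; supply is the short side, so Q = 3.2222 trades at P = 165.
PS is the triangle above supply below 165: (1/2)(3.2222)(165 - 150.5) = 23.3611.

23.36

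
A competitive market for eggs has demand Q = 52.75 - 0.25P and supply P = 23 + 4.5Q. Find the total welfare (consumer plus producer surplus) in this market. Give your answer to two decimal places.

2079.06

Rewriting demand in inverse form: P = 211 - 4Q.
Set 211 - 4Q = 23 + 4.5Q, which gives 188 = 8.5Q, so Q* = 22.1176 and P* = 211 - 4(22.1176) = 122.5294.
CS = (1/2)(22.1176)(88.4706) = 978.3806 and PS = (1/2)(22.1176)(99.5294) = 1100.6782, so total surplus = 2079.0588.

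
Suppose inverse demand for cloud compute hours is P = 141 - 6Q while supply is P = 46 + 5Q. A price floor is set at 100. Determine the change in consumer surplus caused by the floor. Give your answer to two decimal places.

-83.68

Free-market equilibrium: 141 - 6Q = 46 + 5Q gives Q* = 8.6364, P* = 89.1818.
At P = 100, buyers demand (141 - 100)/6 = 6.8333 while sellers would supply more, so the quantity traded is 6.8333 at price 100.
CS goes from (1/2)(8.6364)(51.8182) = 223.7603 to 140.0833 (computed as (141 - 100)(6.8333) - (1/2)(6)(6.8333)^2), a change of -83.677.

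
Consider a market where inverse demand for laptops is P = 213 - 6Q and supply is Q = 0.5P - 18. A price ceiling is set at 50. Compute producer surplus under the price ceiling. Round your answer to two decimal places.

Rewriting supply in inverse form: P = 36 + 2Q.
Free-market equilibrium: 213 - 6Q = 36 + 2Q gives Q* = 22.125, P* = 80.25.
At P = 50, sellers supply (50 - 36)/2 = 7 while buyers want more, so the quantity traded is 7 at price 50.
PS is the triangle above supply below 50: (1/2)(7)(50 - 36) = 49.

49.00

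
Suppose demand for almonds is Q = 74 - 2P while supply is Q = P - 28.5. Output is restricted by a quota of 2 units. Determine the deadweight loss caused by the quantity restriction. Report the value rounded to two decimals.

Rewriting demand in inverse form: P = 37 - 0.5Q.
Rewriting supply in inverse form: P = 28.5 + Q.
Without the quota, 37 - 0.5Q = 28.5 + Q gives Q* = 5.6667.
At Q = 2 the demand price is 37 - 0.5(2) = 36 and the supply price is 28.5 + (2) = 30.5.
Deadweight loss is the triangle between the curves from 2 to 5.6667: (1/2)(36 - 30.5)(5.6667 - 2) = 10.0833.

10.08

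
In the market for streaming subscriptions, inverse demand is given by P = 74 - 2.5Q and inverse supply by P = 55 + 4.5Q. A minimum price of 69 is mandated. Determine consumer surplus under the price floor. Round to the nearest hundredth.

5.00

Without the control, 74 - 2.5Q = 55 + 4.5Q so Q* = 2.7143 and P* = 67.2143.
At the floor price 69, quantity demanded is (74 - 69)/2.5 = 2; demand is the short side, so Q = 2 trades at P = 69.
CS is the triangle under demand above 69: (1/2)(2)(74 - 69) = 5.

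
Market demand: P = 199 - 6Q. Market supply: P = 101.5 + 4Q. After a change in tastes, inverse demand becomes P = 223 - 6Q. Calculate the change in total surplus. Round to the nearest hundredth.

Initial equilibrium: Q_0 = 9.75, P_0 = 140.5; CS_0 = (1/2)(9.75)(58.5) = 285.1875, PS_0 = (1/2)(9.75)(39) = 190.125.
New equilibrium: 223 - 6Q = 101.5 + 4Q gives Q_1 = 12.15, P_1 = 150.1; CS_1 = 442.8675, PS_1 = 295.245.
Change in total surplus = (442.8675 + 295.245) - (285.1875 + 190.125) = 262.8.

262.80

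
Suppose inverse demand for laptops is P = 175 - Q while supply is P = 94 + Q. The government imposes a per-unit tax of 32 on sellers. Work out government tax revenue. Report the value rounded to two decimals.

Without the tax, 175 - Q = 94 + Q so Q* = 40.5 and P* = 134.5.
A tax on sellers shifts supply up by 32: 175 - Q = 94 + Q + 32, so Q_t = 24.5. Buyers pay P_b = 150.5; sellers receive P_s = P_b - 32 = 118.5.
Revenue is the tax times quantity traded: 32 x 24.5 = 784.

784.00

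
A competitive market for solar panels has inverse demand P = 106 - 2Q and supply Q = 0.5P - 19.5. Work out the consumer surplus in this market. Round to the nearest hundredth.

Rewriting supply in inverse form: P = 39 + 2Q.
Set 106 - 2Q = 39 + 2Q, which gives 67 = 4Q, so Q* = 16.75 and P* = 106 - 2(16.75) = 72.5.
The demand choke price is 106, so CS = (1/2)(Q*)(106 - P*) = (1/2)(16.75)(33.5) = 280.5625.

280.56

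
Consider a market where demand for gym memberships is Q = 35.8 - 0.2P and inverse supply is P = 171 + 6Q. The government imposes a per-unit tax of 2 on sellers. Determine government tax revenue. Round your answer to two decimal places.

1.09

Rewriting demand in inverse form: P = 179 - 5Q.
Without the tax, 179 - 5Q = 171 + 6Q so Q* = 0.7273 and P* = 175.3636.
With the tax, sellers need 2 more per unit: 179 - 5Q = 171 + 6Q + 2, so Q_t = 0.5455. Buyers pay P_b = 176.2727; sellers receive P_s = P_b - 2 = 174.2727.
Revenue is the tax times quantity traded: 2 x 0.5455 = 1.0909.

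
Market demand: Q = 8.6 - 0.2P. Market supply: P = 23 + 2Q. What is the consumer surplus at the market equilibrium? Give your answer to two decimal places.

20.41

Rewriting demand in inverse form: P = 43 - 5Q.
Equilibrium: 43 - 5Q = 23 + 2Q, so Q* = 2.8571 and P* = 28.7143.
Consumer surplus is the triangle under demand above P*: (1/2)(2.8571)(43 - 28.7143) = (1/2)(2.8571)(14.2857) = 20.4082.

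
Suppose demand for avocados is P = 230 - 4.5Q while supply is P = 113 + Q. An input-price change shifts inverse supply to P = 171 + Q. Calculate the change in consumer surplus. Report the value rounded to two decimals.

-759.27

Initial equilibrium: Q_0 = 21.2727, P_0 = 134.2727; CS_0 = (1/2)(21.2727)(95.7273) = 1018.1901, PS_0 = (1/2)(21.2727)(21.2727) = 226.2645.
New equilibrium: 230 - 4.5Q = 171 + Q gives Q_1 = 10.7273, P_1 = 181.7273; CS_1 = 258.9174, PS_1 = 57.5372.
Change in consumer surplus = 258.9174 - 1018.1901 = -759.2727.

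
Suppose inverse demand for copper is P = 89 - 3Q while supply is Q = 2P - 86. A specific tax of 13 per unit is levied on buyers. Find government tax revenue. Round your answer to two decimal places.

122.57

Rewriting supply in inverse form: P = 43 + 0.5Q.
Without the tax, 89 - 3Q = 43 + 0.5Q so Q* = 13.1429 and P* = 49.5714.
With the tax, buyers' net willingness to pay falls by 13: (89 - 13) - 3Q = 43 + 0.5Q, so Q_t = 9.4286. Buyers pay P_b = 60.7143; sellers receive P_s = P_b - 13 = 47.7143.
Revenue is the tax times quantity traded: 13 x 9.4286 = 122.5714.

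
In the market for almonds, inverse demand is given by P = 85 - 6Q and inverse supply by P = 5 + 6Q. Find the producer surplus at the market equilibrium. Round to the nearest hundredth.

Equilibrium: 85 - 6Q = 5 + 6Q, so Q* = 6.6667 and P* = 45.
The supply curve's price intercept is 5, so PS = (1/2)(Q*)(P* - 5) = (1/2)(6.6667)(40) = 133.3333.

133.33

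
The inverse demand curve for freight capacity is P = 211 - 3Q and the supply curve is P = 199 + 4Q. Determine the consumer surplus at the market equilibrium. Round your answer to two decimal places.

Setting demand equal to supply, 12 = 7Q, so Q* = 1.7143 and P* = 205.8571.
The demand choke price is 211, so CS = (1/2)(Q*)(211 - P*) = (1/2)(1.7143)(5.1429) = 4.4082.

4.41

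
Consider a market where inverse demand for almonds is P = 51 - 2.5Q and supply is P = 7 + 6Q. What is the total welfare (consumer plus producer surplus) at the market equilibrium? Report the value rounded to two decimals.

113.88

Set 51 - 2.5Q = 7 + 6Q, which gives 44 = 8.5Q, so Q* = 5.1765 and P* = 51 - 2.5(5.1765) = 38.0588.
Total surplus is the full triangle between the curves from 0 to Q*: (1/2)(5.1765)(51 - 7) = 113.8824.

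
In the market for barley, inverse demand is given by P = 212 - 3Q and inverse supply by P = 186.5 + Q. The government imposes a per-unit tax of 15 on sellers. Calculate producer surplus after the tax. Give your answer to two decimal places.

3.45

Pre-tax equilibrium: 212 - 3Q = 186.5 + Q gives Q* = 6.375, P* = 192.875.
A tax on sellers shifts supply up by 15: 212 - 3Q = 186.5 + Q + 15, so Q_t = 2.625. Buyers pay P_b = 204.125; sellers receive P_s = P_b - 15 = 189.125.
Producer surplus is the triangle above supply below P_s: (1/2)(2.625)(189.125 - 186.5) = 3.4453.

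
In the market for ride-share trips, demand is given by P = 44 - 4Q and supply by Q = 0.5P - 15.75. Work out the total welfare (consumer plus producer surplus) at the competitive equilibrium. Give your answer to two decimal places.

13.02

Rewriting supply in inverse form: P = 31.5 + 2Q.
Set 44 - 4Q = 31.5 + 2Q, which gives 12.5 = 6Q, so Q* = 2.0833 and P* = 44 - 4(2.0833) = 35.6667.
Total surplus is the full triangle between the curves from 0 to Q*: (1/2)(2.0833)(44 - 31.5) = 13.0208.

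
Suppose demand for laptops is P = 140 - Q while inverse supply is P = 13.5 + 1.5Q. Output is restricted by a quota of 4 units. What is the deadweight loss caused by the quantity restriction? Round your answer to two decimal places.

Unrestricted equilibrium: Q* = (140 - 13.5)/(1 + 1.5) = 50.6.
At Q = 4 the demand price is 140 - (4) = 136 and the supply price is 13.5 + 1.5(4) = 19.5.
DWL = (1/2)(gap between curves at 4) x (Q* - 4) = (1/2)(116.5)(46.6) = 2714.45.

2714.45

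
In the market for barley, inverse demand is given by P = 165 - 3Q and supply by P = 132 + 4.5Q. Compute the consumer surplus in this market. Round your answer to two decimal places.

Set 165 - 3Q = 132 + 4.5Q, which gives 33 = 7.5Q, so Q* = 4.4 and P* = 165 - 3(4.4) = 151.8.
CS is the area between the demand curve and P* from 0 to Q*: (1/2)(4.4)(13.2) = 29.04.

29.04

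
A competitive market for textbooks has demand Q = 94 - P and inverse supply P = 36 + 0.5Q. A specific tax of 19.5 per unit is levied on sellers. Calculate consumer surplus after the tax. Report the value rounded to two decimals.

329.39

Rewriting demand in inverse form: P = 94 - Q.
Pre-tax equilibrium: 94 - Q = 36 + 0.5Q gives Q* = 38.6667, P* = 55.3333.
With the tax, sellers need 19.5 more per unit: 94 - Q = 36 + 0.5Q + 19.5, so Q_t = 25.6667. Buyers pay P_b = 68.3333; sellers receive P_s = P_b - 19.5 = 48.8333.
Consumer surplus is the triangle under demand above P_b: (1/2)(25.6667)(94 - 68.3333) = 329.3889.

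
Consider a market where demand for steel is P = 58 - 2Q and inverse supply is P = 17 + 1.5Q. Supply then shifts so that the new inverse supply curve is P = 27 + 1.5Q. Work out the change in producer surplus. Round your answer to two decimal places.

-44.08

Initial equilibrium: Q_0 = 11.7143, P_0 = 34.5714; CS_0 = (1/2)(11.7143)(23.4286) = 137.2245, PS_0 = (1/2)(11.7143)(17.5714) = 102.9184.
New equilibrium: 58 - 2Q = 27 + 1.5Q gives Q_1 = 8.8571, P_1 = 40.2857; CS_1 = 78.449, PS_1 = 58.8367.
Change in producer surplus = 58.8367 - 102.9184 = -44.0816.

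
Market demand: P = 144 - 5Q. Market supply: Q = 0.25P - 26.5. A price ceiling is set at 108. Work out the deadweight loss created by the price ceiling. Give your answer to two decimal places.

Rewriting supply in inverse form: P = 106 + 4Q.
Free-market equilibrium: 144 - 5Q = 106 + 4Q gives Q* = 4.2222, P* = 122.8889.
At the ceiling price 108, quantity supplied is (108 - 106)/4 = 0.5; supply is the short side, so Q = 0.5 trades at P = 108.
The lost-trades triangle has base Q* - 0.5 = 3.7222 and height equal to the gap between the curves at Q = 0.5, which is 141.5 - 108 = 33.5. DWL = (1/2)(3.7222)(33.5) = 62.3472.

62.35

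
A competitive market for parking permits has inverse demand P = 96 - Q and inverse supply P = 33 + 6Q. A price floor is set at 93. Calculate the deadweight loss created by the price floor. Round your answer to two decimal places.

Without the control, 96 - Q = 33 + 6Q so Q* = 9 and P* = 87.
At P = 93, buyers demand (96 - 93)/1 = 3 while sellers would supply more, so the quantity traded is 3 at price 93.
The lost-trades triangle has base Q* - 3 = 6 and height equal to the gap between the curves at Q = 3, which is 93 - 51 = 42. DWL = (1/2)(6)(42) = 126.

126.00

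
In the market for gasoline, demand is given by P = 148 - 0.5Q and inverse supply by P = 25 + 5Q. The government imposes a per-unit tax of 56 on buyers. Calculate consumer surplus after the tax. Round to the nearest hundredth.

Without the tax, 148 - 0.5Q = 25 + 5Q so Q* = 22.3636 and P* = 136.8182.
With the tax, buyers' net willingness to pay falls by 56: (148 - 56) - 0.5Q = 25 + 5Q, so Q_t = 12.1818. Buyers pay P_b = 141.9091; sellers receive P_s = P_b - 56 = 85.9091.
CS = (1/2)(Q_t)(148 - P_b) = (1/2)(12.1818)(6.0909) = 37.0992.

37.10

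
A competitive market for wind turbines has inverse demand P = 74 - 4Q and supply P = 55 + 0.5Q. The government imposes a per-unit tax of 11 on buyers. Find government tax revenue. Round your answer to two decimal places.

19.56

Pre-tax equilibrium: 74 - 4Q = 55 + 0.5Q gives Q* = 4.2222, P* = 57.1111.
With the tax, buyers' net willingness to pay falls by 11: (74 - 11) - 4Q = 55 + 0.5Q, so Q_t = 1.7778. Buyers pay P_b = 66.8889; sellers receive P_s = P_b - 11 = 55.8889.
Tax revenue = t x Q_t = 11 x 1.7778 = 19.5556.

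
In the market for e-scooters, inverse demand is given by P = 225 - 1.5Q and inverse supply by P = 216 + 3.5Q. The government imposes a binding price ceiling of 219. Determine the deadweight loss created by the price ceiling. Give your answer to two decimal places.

Free-market equilibrium: 225 - 1.5Q = 216 + 3.5Q gives Q* = 1.8, P* = 222.3.
At P = 219, sellers supply (219 - 216)/3.5 = 0.8571 while buyers want more, so the quantity traded is 0.8571 at price 219.
At Q = 0.8571 the demand price is 223.7143 and the supply price is 219. Deadweight loss is the triangle between the curves from 0.8571 to 1.8: (1/2)(223.7143 - 219)(1.8 - 0.8571) = 2.2224.

2.22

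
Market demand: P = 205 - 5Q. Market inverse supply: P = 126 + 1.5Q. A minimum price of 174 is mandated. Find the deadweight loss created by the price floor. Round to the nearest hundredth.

115.21

Without the control, 205 - 5Q = 126 + 1.5Q so Q* = 12.1538 and P* = 144.2308.
At P = 174, buyers demand (205 - 174)/5 = 6.2 while sellers would supply more, so the quantity traded is 6.2 at price 174.
At Q = 6.2 the demand price is 174 and the supply price is 135.3. Deadweight loss is the triangle between the curves from 6.2 to 12.1538: (1/2)(174 - 135.3)(12.1538 - 6.2) = 115.2069.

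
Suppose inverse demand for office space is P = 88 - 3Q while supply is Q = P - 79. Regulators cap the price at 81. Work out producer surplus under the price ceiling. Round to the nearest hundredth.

2.00

Rewriting supply in inverse form: P = 79 + Q.
Without the control, 88 - 3Q = 79 + Q so Q* = 2.25 and P* = 81.25.
At P = 81, sellers supply (81 - 79)/1 = 2 while buyers want more, so the quantity traded is 2 at price 81.
PS is the triangle above supply below 81: (1/2)(2)(81 - 79) = 2.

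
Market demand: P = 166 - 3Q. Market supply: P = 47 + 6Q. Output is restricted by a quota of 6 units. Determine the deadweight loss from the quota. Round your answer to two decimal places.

Without the quota, 166 - 3Q = 47 + 6Q gives Q* = 13.2222.
At Q = 6 the demand price is 166 - 3(6) = 148 and the supply price is 47 + 6(6) = 83.
Deadweight loss is the triangle between the curves from 6 to 13.2222: (1/2)(148 - 83)(13.2222 - 6) = 234.7222.

234.72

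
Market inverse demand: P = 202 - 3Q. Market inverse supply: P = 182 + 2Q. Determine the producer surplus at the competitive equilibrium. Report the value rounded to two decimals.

Equilibrium: 202 - 3Q = 182 + 2Q, so Q* = 4 and P* = 190.
PS is the area between P* and the supply curve from 0 to Q*: (1/2)(4)(8) = 16.

16.00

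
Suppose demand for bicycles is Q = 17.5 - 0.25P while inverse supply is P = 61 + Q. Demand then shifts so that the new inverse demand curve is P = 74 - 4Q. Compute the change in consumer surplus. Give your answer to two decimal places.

Rewriting demand in inverse form: P = 70 - 4Q.
Initial equilibrium: Q_0 = 1.8, P_0 = 62.8; CS_0 = (1/2)(1.8)(7.2) = 6.48, PS_0 = (1/2)(1.8)(1.8) = 1.62.
New equilibrium: 74 - 4Q = 61 + Q gives Q_1 = 2.6, P_1 = 63.6; CS_1 = 13.52, PS_1 = 3.38.
Change in consumer surplus = 13.52 - 6.48 = 7.04.

7.04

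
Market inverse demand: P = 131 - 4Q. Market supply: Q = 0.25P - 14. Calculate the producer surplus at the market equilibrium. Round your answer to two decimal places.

175.78

Rewriting supply in inverse form: P = 56 + 4Q.
Setting demand equal to supply, 75 = 8Q, so Q* = 9.375 and P* = 93.5.
Producer surplus is the triangle above supply below P*: (1/2)(9.375)(93.5 - 56) = (1/2)(9.375)(37.5) = 175.7812.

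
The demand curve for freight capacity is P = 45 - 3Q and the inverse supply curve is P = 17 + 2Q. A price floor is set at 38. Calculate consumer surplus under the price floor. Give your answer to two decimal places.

8.17

Free-market equilibrium: 45 - 3Q = 17 + 2Q gives Q* = 5.6, P* = 28.2.
At P = 38, buyers demand (45 - 38)/3 = 2.3333 while sellers would supply more, so the quantity traded is 2.3333 at price 38.
CS is the triangle under demand above 38: (1/2)(2.3333)(45 - 38) = 8.1667.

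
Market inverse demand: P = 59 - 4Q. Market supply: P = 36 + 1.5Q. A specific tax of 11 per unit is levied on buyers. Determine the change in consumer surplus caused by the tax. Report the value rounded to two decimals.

Without the tax, 59 - 4Q = 36 + 1.5Q so Q* = 4.1818 and P* = 42.2727.
A tax on buyers shifts demand down by 11: (59 - 11) - 4Q = 36 + 1.5Q, so Q_t = 2.1818. Buyers pay P_b = 50.2727; sellers receive P_s = P_b - 11 = 39.2727.
Consumers lose the trapezoid between P* and P_b out to Q_t plus the triangle from Q_t to Q*: change in CS = 9.5207 - 34.9752 = -25.4545.

-25.45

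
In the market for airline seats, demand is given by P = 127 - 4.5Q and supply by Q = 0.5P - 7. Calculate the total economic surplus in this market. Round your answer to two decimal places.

982.23

Rewriting supply in inverse form: P = 14 + 2Q.
Setting demand equal to supply, 113 = 6.5Q, so Q* = 17.3846 and P* = 48.7692.
Total surplus is the full triangle between the curves from 0 to Q*: (1/2)(17.3846)(127 - 14) = 982.2308.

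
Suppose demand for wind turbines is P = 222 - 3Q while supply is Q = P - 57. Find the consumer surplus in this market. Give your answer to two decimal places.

Rewriting supply in inverse form: P = 57 + Q.
Setting demand equal to supply, 165 = 4Q, so Q* = 41.25 and P* = 98.25.
The demand choke price is 222, so CS = (1/2)(Q*)(222 - P*) = (1/2)(41.25)(123.75) = 2552.3438.

2552.34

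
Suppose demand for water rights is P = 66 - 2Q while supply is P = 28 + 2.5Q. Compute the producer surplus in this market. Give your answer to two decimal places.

Set 66 - 2Q = 28 + 2.5Q, which gives 38 = 4.5Q, so Q* = 8.4444 and P* = 66 - 2(8.4444) = 49.1111.
The supply curve's price intercept is 28, so PS = (1/2)(Q*)(P* - 28) = (1/2)(8.4444)(21.1111) = 89.1358.

89.14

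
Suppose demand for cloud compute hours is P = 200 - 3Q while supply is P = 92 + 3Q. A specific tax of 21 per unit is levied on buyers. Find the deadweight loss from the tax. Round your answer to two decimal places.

36.75

Without the tax, 200 - 3Q = 92 + 3Q so Q* = 18 and P* = 146.
A tax on buyers shifts demand down by 21: (200 - 21) - 3Q = 92 + 3Q, so Q_t = 14.5. Buyers pay P_b = 156.5; sellers receive P_s = P_b - 21 = 135.5.
Deadweight loss is the triangle between the curves from Q_t to Q*: (1/2)(18 - 14.5)(21) = 36.75.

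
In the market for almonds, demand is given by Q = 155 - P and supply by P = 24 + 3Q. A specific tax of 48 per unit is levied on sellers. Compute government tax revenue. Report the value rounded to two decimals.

Rewriting demand in inverse form: P = 155 - Q.
Without the tax, 155 - Q = 24 + 3Q so Q* = 32.75 and P* = 122.25.
With the tax, sellers need 48 more per unit: 155 - Q = 24 + 3Q + 48, so Q_t = 20.75. Buyers pay P_b = 134.25; sellers receive P_s = P_b - 48 = 86.25.
Tax revenue = t x Q_t = 48 x 20.75 = 996.

996.00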